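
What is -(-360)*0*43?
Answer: 0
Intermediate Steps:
-(-360)*0*43 = -40*0*43 = 0*43 = 0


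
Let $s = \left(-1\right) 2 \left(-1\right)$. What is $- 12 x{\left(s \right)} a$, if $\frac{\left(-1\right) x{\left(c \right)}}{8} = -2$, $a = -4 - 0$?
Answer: $768$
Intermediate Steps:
$s = 2$ ($s = \left(-2\right) \left(-1\right) = 2$)
$a = -4$ ($a = -4 + 0 = -4$)
$x{\left(c \right)} = 16$ ($x{\left(c \right)} = \left(-8\right) \left(-2\right) = 16$)
$- 12 x{\left(s \right)} a = \left(-12\right) 16 \left(-4\right) = \left(-192\right) \left(-4\right) = 768$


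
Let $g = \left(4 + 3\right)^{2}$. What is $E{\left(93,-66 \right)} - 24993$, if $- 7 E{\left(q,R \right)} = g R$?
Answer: $-24531$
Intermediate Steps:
$g = 49$ ($g = 7^{2} = 49$)
$E{\left(q,R \right)} = - 7 R$ ($E{\left(q,R \right)} = - \frac{49 R}{7} = - 7 R$)
$E{\left(93,-66 \right)} - 24993 = \left(-7\right) \left(-66\right) - 24993 = 462 - 24993 = -24531$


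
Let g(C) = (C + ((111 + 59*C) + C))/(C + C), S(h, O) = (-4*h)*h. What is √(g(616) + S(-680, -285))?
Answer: I*√175457552501/308 ≈ 1360.0*I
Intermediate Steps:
S(h, O) = -4*h²
g(C) = (111 + 61*C)/(2*C) (g(C) = (C + (111 + 60*C))/((2*C)) = (111 + 61*C)*(1/(2*C)) = (111 + 61*C)/(2*C))
√(g(616) + S(-680, -285)) = √((½)*(111 + 61*616)/616 - 4*(-680)²) = √((½)*(1/616)*(111 + 37576) - 4*462400) = √((½)*(1/616)*37687 - 1849600) = √(37687/1232 - 1849600) = √(-2278669513/1232) = I*√175457552501/308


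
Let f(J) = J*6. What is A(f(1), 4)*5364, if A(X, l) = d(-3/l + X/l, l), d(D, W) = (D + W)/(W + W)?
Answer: 25479/8 ≈ 3184.9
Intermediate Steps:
f(J) = 6*J
d(D, W) = (D + W)/(2*W) (d(D, W) = (D + W)/((2*W)) = (D + W)*(1/(2*W)) = (D + W)/(2*W))
A(X, l) = (l - 3/l + X/l)/(2*l) (A(X, l) = ((-3/l + X/l) + l)/(2*l) = (l - 3/l + X/l)/(2*l))
A(f(1), 4)*5364 = ((½)*(-3 + 6*1 + 4²)/4²)*5364 = ((½)*(1/16)*(-3 + 6 + 16))*5364 = ((½)*(1/16)*19)*5364 = (19/32)*5364 = 25479/8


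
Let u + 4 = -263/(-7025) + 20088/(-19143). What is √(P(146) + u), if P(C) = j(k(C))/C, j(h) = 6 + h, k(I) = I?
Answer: I*√20997728612230553/72718585 ≈ 1.9927*I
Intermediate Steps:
P(C) = (6 + C)/C
u = -24963033/4980725 (u = -4 + (-263/(-7025) + 20088/(-19143)) = -4 + (-263*(-1/7025) + 20088*(-1/19143)) = -4 + (263/7025 - 744/709) = -4 - 5040133/4980725 = -24963033/4980725 ≈ -5.0119)
√(P(146) + u) = √((6 + 146)/146 - 24963033/4980725) = √((1/146)*152 - 24963033/4980725) = √(76/73 - 24963033/4980725) = √(-1443766309/363592925) = I*√20997728612230553/72718585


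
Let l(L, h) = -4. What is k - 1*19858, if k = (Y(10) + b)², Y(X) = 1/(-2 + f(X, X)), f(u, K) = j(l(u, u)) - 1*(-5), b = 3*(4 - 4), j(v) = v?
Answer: -19857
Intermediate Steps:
b = 0 (b = 3*0 = 0)
f(u, K) = 1 (f(u, K) = -4 - 1*(-5) = -4 + 5 = 1)
Y(X) = -1 (Y(X) = 1/(-2 + 1) = 1/(-1) = -1)
k = 1 (k = (-1 + 0)² = (-1)² = 1)
k - 1*19858 = 1 - 1*19858 = 1 - 19858 = -19857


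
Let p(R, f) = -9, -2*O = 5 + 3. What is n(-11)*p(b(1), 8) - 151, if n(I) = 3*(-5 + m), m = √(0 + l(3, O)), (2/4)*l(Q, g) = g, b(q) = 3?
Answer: -16 - 54*I*√2 ≈ -16.0 - 76.368*I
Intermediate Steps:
O = -4 (O = -(5 + 3)/2 = -½*8 = -4)
l(Q, g) = 2*g
m = 2*I*√2 (m = √(0 + 2*(-4)) = √(0 - 8) = √(-8) = 2*I*√2 ≈ 2.8284*I)
n(I) = -15 + 6*I*√2 (n(I) = 3*(-5 + 2*I*√2) = -15 + 6*I*√2)
n(-11)*p(b(1), 8) - 151 = (-15 + 6*I*√2)*(-9) - 151 = (135 - 54*I*√2) - 151 = -16 - 54*I*√2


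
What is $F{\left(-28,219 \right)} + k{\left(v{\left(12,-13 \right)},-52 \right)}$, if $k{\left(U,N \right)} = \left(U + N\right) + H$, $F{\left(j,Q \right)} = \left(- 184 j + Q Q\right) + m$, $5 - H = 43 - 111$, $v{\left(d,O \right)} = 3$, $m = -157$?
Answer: $52980$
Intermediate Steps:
$H = 73$ ($H = 5 - \left(43 - 111\right) = 5 - -68 = 5 + 68 = 73$)
$F{\left(j,Q \right)} = -157 + Q^{2} - 184 j$ ($F{\left(j,Q \right)} = \left(- 184 j + Q Q\right) - 157 = \left(- 184 j + Q^{2}\right) - 157 = \left(Q^{2} - 184 j\right) - 157 = -157 + Q^{2} - 184 j$)
$k{\left(U,N \right)} = 73 + N + U$ ($k{\left(U,N \right)} = \left(U + N\right) + 73 = \left(N + U\right) + 73 = 73 + N + U$)
$F{\left(-28,219 \right)} + k{\left(v{\left(12,-13 \right)},-52 \right)} = \left(-157 + 219^{2} - -5152\right) + \left(73 - 52 + 3\right) = \left(-157 + 47961 + 5152\right) + 24 = 52956 + 24 = 52980$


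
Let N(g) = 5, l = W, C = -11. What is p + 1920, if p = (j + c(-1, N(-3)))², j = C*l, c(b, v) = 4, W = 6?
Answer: 5764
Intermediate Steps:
l = 6
j = -66 (j = -11*6 = -66)
p = 3844 (p = (-66 + 4)² = (-62)² = 3844)
p + 1920 = 3844 + 1920 = 5764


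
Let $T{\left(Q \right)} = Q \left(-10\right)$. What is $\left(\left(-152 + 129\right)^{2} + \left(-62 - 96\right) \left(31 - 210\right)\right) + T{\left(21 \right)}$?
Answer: $28601$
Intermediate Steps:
$T{\left(Q \right)} = - 10 Q$
$\left(\left(-152 + 129\right)^{2} + \left(-62 - 96\right) \left(31 - 210\right)\right) + T{\left(21 \right)} = \left(\left(-152 + 129\right)^{2} + \left(-62 - 96\right) \left(31 - 210\right)\right) - 210 = \left(\left(-23\right)^{2} + \left(-62 - 96\right) \left(-179\right)\right) - 210 = \left(529 - -28282\right) - 210 = \left(529 + 28282\right) - 210 = 28811 - 210 = 28601$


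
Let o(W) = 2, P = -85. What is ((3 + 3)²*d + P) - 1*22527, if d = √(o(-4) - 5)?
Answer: -22612 + 36*I*√3 ≈ -22612.0 + 62.354*I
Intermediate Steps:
d = I*√3 (d = √(2 - 5) = √(-3) = I*√3 ≈ 1.732*I)
((3 + 3)²*d + P) - 1*22527 = ((3 + 3)²*(I*√3) - 85) - 1*22527 = (6²*(I*√3) - 85) - 22527 = (36*(I*√3) - 85) - 22527 = (36*I*√3 - 85) - 22527 = (-85 + 36*I*√3) - 22527 = -22612 + 36*I*√3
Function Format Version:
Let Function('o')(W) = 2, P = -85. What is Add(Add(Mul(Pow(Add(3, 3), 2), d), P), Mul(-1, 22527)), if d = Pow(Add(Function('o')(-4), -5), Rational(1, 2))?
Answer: Add(-22612, Mul(36, I, Pow(3, Rational(1, 2)))) ≈ Add(-22612., Mul(62.354, I))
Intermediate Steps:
d = Mul(I, Pow(3, Rational(1, 2))) (d = Pow(Add(2, -5), Rational(1, 2)) = Pow(-3, Rational(1, 2)) = Mul(I, Pow(3, Rational(1, 2))) ≈ Mul(1.7320, I))
Add(Add(Mul(Pow(Add(3, 3), 2), d), P), Mul(-1, 22527)) = Add(Add(Mul(Pow(Add(3, 3), 2), Mul(I, Pow(3, Rational(1, 2)))), -85), Mul(-1, 22527)) = Add(Add(Mul(Pow(6, 2), Mul(I, Pow(3, Rational(1, 2)))), -85), -22527) = Add(Add(Mul(36, Mul(I, Pow(3, Rational(1, 2)))), -85), -22527) = Add(Add(Mul(36, I, Pow(3, Rational(1, 2))), -85), -22527) = Add(Add(-85, Mul(36, I, Pow(3, Rational(1, 2)))), -22527) = Add(-22612, Mul(36, I, Pow(3, Rational(1, 2))))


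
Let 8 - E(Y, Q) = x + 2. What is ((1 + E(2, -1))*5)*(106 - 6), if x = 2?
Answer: 2500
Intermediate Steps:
E(Y, Q) = 4 (E(Y, Q) = 8 - (2 + 2) = 8 - 1*4 = 8 - 4 = 4)
((1 + E(2, -1))*5)*(106 - 6) = ((1 + 4)*5)*(106 - 6) = (5*5)*100 = 25*100 = 2500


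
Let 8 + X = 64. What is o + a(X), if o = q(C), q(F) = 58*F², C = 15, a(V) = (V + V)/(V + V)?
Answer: 13051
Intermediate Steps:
X = 56 (X = -8 + 64 = 56)
a(V) = 1 (a(V) = (2*V)/((2*V)) = (2*V)*(1/(2*V)) = 1)
o = 13050 (o = 58*15² = 58*225 = 13050)
o + a(X) = 13050 + 1 = 13051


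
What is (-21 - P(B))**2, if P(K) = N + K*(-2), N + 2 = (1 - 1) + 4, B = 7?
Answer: 81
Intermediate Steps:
N = 2 (N = -2 + ((1 - 1) + 4) = -2 + (0 + 4) = -2 + 4 = 2)
P(K) = 2 - 2*K (P(K) = 2 + K*(-2) = 2 - 2*K)
(-21 - P(B))**2 = (-21 - (2 - 2*7))**2 = (-21 - (2 - 14))**2 = (-21 - 1*(-12))**2 = (-21 + 12)**2 = (-9)**2 = 81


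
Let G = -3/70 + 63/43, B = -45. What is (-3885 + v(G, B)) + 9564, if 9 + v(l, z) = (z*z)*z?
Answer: -85455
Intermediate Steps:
G = 4281/3010 (G = -3*1/70 + 63*(1/43) = -3/70 + 63/43 = 4281/3010 ≈ 1.4223)
v(l, z) = -9 + z³ (v(l, z) = -9 + (z*z)*z = -9 + z²*z = -9 + z³)
(-3885 + v(G, B)) + 9564 = (-3885 + (-9 + (-45)³)) + 9564 = (-3885 + (-9 - 91125)) + 9564 = (-3885 - 91134) + 9564 = -95019 + 9564 = -85455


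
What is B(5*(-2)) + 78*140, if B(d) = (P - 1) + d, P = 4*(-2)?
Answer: 10901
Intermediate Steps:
P = -8
B(d) = -9 + d (B(d) = (-8 - 1) + d = -9 + d)
B(5*(-2)) + 78*140 = (-9 + 5*(-2)) + 78*140 = (-9 - 10) + 10920 = -19 + 10920 = 10901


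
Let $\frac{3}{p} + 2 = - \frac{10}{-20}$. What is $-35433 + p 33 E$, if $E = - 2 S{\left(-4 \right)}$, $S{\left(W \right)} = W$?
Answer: $-35961$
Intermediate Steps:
$p = -2$ ($p = \frac{3}{-2 - \frac{10}{-20}} = \frac{3}{-2 - - \frac{1}{2}} = \frac{3}{-2 + \frac{1}{2}} = \frac{3}{- \frac{3}{2}} = 3 \left(- \frac{2}{3}\right) = -2$)
$E = 8$ ($E = \left(-2\right) \left(-4\right) = 8$)
$-35433 + p 33 E = -35433 + \left(-2\right) 33 \cdot 8 = -35433 - 528 = -35961$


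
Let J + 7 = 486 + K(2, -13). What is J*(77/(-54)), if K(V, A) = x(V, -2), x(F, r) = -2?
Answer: -4081/6 ≈ -680.17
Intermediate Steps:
K(V, A) = -2
J = 477 (J = -7 + (486 - 2) = -7 + 484 = 477)
J*(77/(-54)) = 477*(77/(-54)) = 477*(77*(-1/54)) = 477*(-77/54) = -4081/6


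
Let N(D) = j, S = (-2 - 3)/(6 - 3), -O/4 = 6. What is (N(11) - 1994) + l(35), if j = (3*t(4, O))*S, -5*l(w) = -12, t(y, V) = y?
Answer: -10058/5 ≈ -2011.6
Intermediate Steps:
O = -24 (O = -4*6 = -24)
l(w) = 12/5 (l(w) = -1/5*(-12) = 12/5)
S = -5/3 ≈ -1.6667
j = -20 (j = (3*4)*(-5/3) = 12*(-5/3) = -20)
N(D) = -20
(N(11) - 1994) + l(35) = (-20 - 1994) + 12/5 = -2014 + 12/5 = -10058/5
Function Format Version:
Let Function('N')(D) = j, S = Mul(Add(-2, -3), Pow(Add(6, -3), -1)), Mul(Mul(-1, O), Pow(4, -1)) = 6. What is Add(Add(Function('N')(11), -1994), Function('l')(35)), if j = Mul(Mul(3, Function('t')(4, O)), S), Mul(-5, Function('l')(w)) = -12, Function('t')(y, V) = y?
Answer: Rational(-10058, 5) ≈ -2011.6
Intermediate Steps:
O = -24 (O = Mul(-4, 6) = -24)
Function('l')(w) = Rational(12, 5) (Function('l')(w) = Mul(Rational(-1, 5), -12) = Rational(12, 5))
S = Rational(-5, 3) (S = Mul(-5, Pow(3, -1)) = Mul(-5, Rational(1, 3)) = Rational(-5, 3) ≈ -1.6667)
j = -20 (j = Mul(Mul(3, 4), Rational(-5, 3)) = Mul(12, Rational(-5, 3)) = -20)
Function('N')(D) = -20
Add(Add(Function('N')(11), -1994), Function('l')(35)) = Add(Add(-20, -1994), Rational(12, 5)) = Add(-2014, Rational(12, 5)) = Rational(-10058, 5)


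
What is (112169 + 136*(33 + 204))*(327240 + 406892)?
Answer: 106009394932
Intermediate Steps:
(112169 + 136*(33 + 204))*(327240 + 406892) = (112169 + 136*237)*734132 = (112169 + 32232)*734132 = 144401*734132 = 106009394932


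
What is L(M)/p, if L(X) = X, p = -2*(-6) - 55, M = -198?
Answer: 198/43 ≈ 4.6047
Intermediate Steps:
p = -43 (p = 12 - 55 = -43)
L(M)/p = -198/(-43) = -198*(-1/43) = 198/43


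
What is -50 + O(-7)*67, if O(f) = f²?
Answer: 3233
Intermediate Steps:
-50 + O(-7)*67 = -50 + (-7)²*67 = -50 + 49*67 = -50 + 3283 = 3233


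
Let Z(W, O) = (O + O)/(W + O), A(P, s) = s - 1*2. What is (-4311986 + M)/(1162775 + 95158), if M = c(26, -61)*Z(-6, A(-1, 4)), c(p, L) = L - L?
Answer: -4311986/1257933 ≈ -3.4278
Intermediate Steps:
c(p, L) = 0
A(P, s) = -2 + s (A(P, s) = s - 2 = -2 + s)
Z(W, O) = 2*O/(O + W) (Z(W, O) = (2*O)/(O + W) = 2*O/(O + W))
M = 0 (M = 0*(2*(-2 + 4)/((-2 + 4) - 6)) = 0*(2*2/(2 - 6)) = 0*(2*2/(-4)) = 0*(2*2*(-¼)) = 0*(-1) = 0)
(-4311986 + M)/(1162775 + 95158) = (-4311986 + 0)/(1162775 + 95158) = -4311986/1257933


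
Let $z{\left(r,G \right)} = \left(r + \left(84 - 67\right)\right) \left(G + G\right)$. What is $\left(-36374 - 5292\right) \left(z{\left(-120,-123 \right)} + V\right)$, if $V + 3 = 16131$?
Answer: $-1727722356$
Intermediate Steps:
$V = 16128$ ($V = -3 + 16131 = 16128$)
$z{\left(r,G \right)} = 2 G \left(17 + r\right)$ ($z{\left(r,G \right)} = \left(r + 17\right) 2 G = \left(17 + r\right) 2 G = 2 G \left(17 + r\right)$)
$\left(-36374 - 5292\right) \left(z{\left(-120,-123 \right)} + V\right) = \left(-36374 - 5292\right) \left(2 \left(-123\right) \left(17 - 120\right) + 16128\right) = - 41666 \left(2 \left(-123\right) \left(-103\right) + 16128\right) = - 41666 \left(25338 + 16128\right) = \left(-41666\right) 41466 = -1727722356$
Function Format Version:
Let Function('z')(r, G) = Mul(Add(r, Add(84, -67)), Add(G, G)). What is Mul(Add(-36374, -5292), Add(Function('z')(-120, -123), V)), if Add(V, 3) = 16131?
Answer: -1727722356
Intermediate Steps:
V = 16128 (V = Add(-3, 16131) = 16128)
Function('z')(r, G) = Mul(2, G, Add(17, r)) (Function('z')(r, G) = Mul(Add(r, 17), Mul(2, G)) = Mul(Add(17, r), Mul(2, G)) = Mul(2, G, Add(17, r)))
Mul(Add(-36374, -5292), Add(Function('z')(-120, -123), V)) = Mul(Add(-36374, -5292), Add(Mul(2, -123, Add(17, -120)), 16128)) = Mul(-41666, Add(Mul(2, -123, -103), 16128)) = Mul(-41666, Add(25338, 16128)) = Mul(-41666, 41466) = -1727722356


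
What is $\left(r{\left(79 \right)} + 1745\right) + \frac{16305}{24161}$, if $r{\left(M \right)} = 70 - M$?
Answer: $\frac{41959801}{24161} \approx 1736.7$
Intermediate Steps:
$\left(r{\left(79 \right)} + 1745\right) + \frac{16305}{24161} = \left(\left(70 - 79\right) + 1745\right) + \frac{16305}{24161} = \left(\left(70 - 79\right) + 1745\right) + 16305 \cdot \frac{1}{24161} = \left(-9 + 1745\right) + \frac{16305}{24161} = 1736 + \frac{16305}{24161} = \frac{41959801}{24161}$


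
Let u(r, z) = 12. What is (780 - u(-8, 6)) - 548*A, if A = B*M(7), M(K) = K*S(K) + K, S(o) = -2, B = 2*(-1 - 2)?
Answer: -22248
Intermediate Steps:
B = -6 (B = 2*(-3) = -6)
M(K) = -K (M(K) = K*(-2) + K = -2*K + K = -K)
A = 42 (A = -(-6)*7 = -6*(-7) = 42)
(780 - u(-8, 6)) - 548*A = (780 - 1*12) - 548*42 = (780 - 12) - 23016 = 768 - 23016 = -22248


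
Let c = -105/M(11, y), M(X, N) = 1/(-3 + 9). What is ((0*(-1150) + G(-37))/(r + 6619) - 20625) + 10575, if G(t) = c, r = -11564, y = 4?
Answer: -9939324/989 ≈ -10050.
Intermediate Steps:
M(X, N) = 1/6
c = -630 (c = -105/1/6 = -105*6 = -630)
G(t) = -630
((0*(-1150) + G(-37))/(r + 6619) - 20625) + 10575 = ((0*(-1150) - 630)/(-11564 + 6619) - 20625) + 10575 = ((0 - 630)/(-4945) - 20625) + 10575 = (-630*(-1/4945) - 20625) + 10575 = (126/989 - 20625) + 10575 = -20397999/989 + 10575 = -9939324/989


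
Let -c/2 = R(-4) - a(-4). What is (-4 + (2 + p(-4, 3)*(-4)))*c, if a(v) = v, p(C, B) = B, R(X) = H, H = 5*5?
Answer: 812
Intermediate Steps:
H = 25
R(X) = 25
c = -58 (c = -2*(25 - 1*(-4)) = -2*(25 + 4) = -2*29 = -58)
(-4 + (2 + p(-4, 3)*(-4)))*c = (-4 + (2 + 3*(-4)))*(-58) = (-4 + (2 - 12))*(-58) = (-4 - 10)*(-58) = -14*(-58) = 812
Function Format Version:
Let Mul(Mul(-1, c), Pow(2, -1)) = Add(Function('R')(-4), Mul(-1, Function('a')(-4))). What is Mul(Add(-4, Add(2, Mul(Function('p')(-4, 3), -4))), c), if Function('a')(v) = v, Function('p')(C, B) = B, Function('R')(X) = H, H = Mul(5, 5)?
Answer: 812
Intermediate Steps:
H = 25
Function('R')(X) = 25
c = -58 (c = Mul(-2, Add(25, Mul(-1, -4))) = Mul(-2, Add(25, 4)) = Mul(-2, 29) = -58)
Mul(Add(-4, Add(2, Mul(Function('p')(-4, 3), -4))), c) = Mul(Add(-4, Add(2, Mul(3, -4))), -58) = Mul(Add(-4, Add(2, -12)), -58) = Mul(Add(-4, -10), -58) = Mul(-14, -58) = 812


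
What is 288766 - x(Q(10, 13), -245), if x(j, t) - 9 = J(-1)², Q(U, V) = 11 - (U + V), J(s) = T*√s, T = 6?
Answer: 288793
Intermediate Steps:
J(s) = 6*√s
Q(U, V) = 11 - U - V (Q(U, V) = 11 + (-U - V) = 11 - U - V)
x(j, t) = -27 (x(j, t) = 9 + (6*√(-1))² = 9 + (6*I)² = 9 - 36 = -27)
288766 - x(Q(10, 13), -245) = 288766 - 1*(-27) = 288766 + 27 = 288793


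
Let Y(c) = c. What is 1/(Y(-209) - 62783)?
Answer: -1/62992 ≈ -1.5875e-5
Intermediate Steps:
1/(Y(-209) - 62783) = 1/(-209 - 62783) = 1/(-62992) = -1/62992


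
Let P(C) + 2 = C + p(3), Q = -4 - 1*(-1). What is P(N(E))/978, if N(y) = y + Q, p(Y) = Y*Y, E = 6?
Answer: 5/489 ≈ 0.010225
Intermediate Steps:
Q = -3 (Q = -4 + 1 = -3)
p(Y) = Y²
N(y) = -3 + y (N(y) = y - 3 = -3 + y)
P(C) = 7 + C (P(C) = -2 + (C + 3²) = -2 + (C + 9) = -2 + (9 + C) = 7 + C)
P(N(E))/978 = (7 + (-3 + 6))/978 = (7 + 3)*(1/978) = 10*(1/978) = 5/489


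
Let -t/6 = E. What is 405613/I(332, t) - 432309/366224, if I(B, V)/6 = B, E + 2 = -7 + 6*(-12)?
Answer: 18460506973/91189776 ≈ 202.44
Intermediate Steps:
E = -81 (E = -2 + (-7 + 6*(-12)) = -2 + (-7 - 72) = -2 - 79 = -81)
t = 486 (t = -6*(-81) = 486)
I(B, V) = 6*B
405613/I(332, t) - 432309/366224 = 405613/((6*332)) - 432309/366224 = 405613/1992 - 432309*1/366224 = 405613*(1/1992) - 432309/366224 = 405613/1992 - 432309/366224 = 18460506973/91189776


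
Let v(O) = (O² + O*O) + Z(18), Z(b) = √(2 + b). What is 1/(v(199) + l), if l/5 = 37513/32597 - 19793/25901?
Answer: 28229623220383138770569/2235897183612289967033119768 - 712833873100240609*√5/2235897183612289967033119768 ≈ 1.2625e-5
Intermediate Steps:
v(O) = 2*√5 + 2*O² (v(O) = (O² + O*O) + √(2 + 18) = (O² + O²) + √20 = 2*O² + 2*√5 = 2*√5 + 2*O²)
l = 1632158960/844294897 (l = 5*(37513/32597 - 19793/25901) = 5*(326431792/844294897) = 1632158960/844294897 ≈ 1.9332)
1/(v(199) + l) = 1/((2*√5 + 2*199²) + 1632158960/844294897) = 1/((2*√5 + 2*39601) + 1632158960/844294897) = 1/((2*√5 + 79202) + 1632158960/844294897) = 1/((79202 + 2*√5) + 1632158960/844294897) = 1/(66871476591154/844294897 + 2*√5)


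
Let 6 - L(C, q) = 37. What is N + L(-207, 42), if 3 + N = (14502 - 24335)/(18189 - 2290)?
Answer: -550399/15899 ≈ -34.618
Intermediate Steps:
N = -57530/15899 (N = -3 + (14502 - 24335)/(18189 - 2290) = -3 - 9833/15899 = -57530/15899 ≈ -3.6185)
L(C, q) = -31 (L(C, q) = 6 - 1*37 = 6 - 37 = -31)
N + L(-207, 42) = -57530/15899 - 31 = -550399/15899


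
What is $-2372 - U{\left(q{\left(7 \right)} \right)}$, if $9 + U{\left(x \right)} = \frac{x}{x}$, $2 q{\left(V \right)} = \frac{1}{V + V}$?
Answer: $-2364$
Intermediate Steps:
$q{\left(V \right)} = \frac{1}{4 V}$ ($q{\left(V \right)} = \frac{1}{2 \left(V + V\right)} = \frac{1}{2 \cdot 2 V} = \frac{\frac{1}{2} \frac{1}{V}}{2} = \frac{1}{4 V}$)
$U{\left(x \right)} = -8$ ($U{\left(x \right)} = -9 + \frac{x}{x} = -9 + 1 = -8$)
$-2372 - U{\left(q{\left(7 \right)} \right)} = -2372 - -8 = -2372 + 8 = -2364$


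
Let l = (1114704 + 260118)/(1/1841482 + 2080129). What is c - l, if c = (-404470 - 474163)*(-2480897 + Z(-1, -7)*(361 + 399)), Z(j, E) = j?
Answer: 8352317849195836348368495/3830520111179 ≈ 2.1805e+12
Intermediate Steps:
l = 2531709966204/3830520111179 (l = 1374822/(1/1841482 + 2080129) = 1374822/(3830520111179/1841482) = 1374822*(1841482/3830520111179) = 2531709966204/3830520111179 ≈ 0.66093)
c = 2180465734881 (c = (-404470 - 474163)*(-2480897 - (361 + 399)) = -878633*(-2480897 - 1*760) = -878633*(-2480897 - 760) = -878633*(-2481657) = 2180465734881)
c - l = 2180465734881 - 1*2531709966204/3830520111179 = 2180465734881 - 2531709966204/3830520111179 = 8352317849195836348368495/3830520111179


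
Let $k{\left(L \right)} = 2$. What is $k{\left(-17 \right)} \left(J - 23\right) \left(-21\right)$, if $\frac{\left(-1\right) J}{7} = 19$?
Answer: $6552$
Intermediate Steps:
$J = -133$ ($J = \left(-7\right) 19 = -133$)
$k{\left(-17 \right)} \left(J - 23\right) \left(-21\right) = 2 \left(-133 - 23\right) \left(-21\right) = 2 \left(\left(-156\right) \left(-21\right)\right) = 2 \cdot 3276 = 6552$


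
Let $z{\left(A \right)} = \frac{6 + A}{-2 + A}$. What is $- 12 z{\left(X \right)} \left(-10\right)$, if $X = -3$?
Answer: $-72$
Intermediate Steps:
$z{\left(A \right)} = \frac{6 + A}{-2 + A}$
$- 12 z{\left(X \right)} \left(-10\right) = - 12 \frac{6 - 3}{-2 - 3} \left(-10\right) = - 12 \frac{1}{-5} \cdot 3 \left(-10\right) = - 12 \left(\left(- \frac{1}{5}\right) 3\right) \left(-10\right) = \left(-12\right) \left(- \frac{3}{5}\right) \left(-10\right) = \frac{36}{5} \left(-10\right) = -72$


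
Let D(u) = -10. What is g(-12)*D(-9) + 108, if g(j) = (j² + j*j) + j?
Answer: -2652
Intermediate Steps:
g(j) = j + 2*j² (g(j) = (j² + j²) + j = 2*j² + j = j + 2*j²)
g(-12)*D(-9) + 108 = -12*(1 + 2*(-12))*(-10) + 108 = -12*(1 - 24)*(-10) + 108 = -12*(-23)*(-10) + 108 = 276*(-10) + 108 = -2760 + 108 = -2652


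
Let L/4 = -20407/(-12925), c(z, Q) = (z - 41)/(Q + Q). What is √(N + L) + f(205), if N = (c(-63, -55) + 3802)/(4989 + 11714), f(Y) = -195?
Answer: -195 + √12198313334874854/43177255 ≈ -192.44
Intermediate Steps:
c(z, Q) = (-41 + z)/(2*Q) (c(z, Q) = (-41 + z)/((2*Q)) = (-41 + z)*(1/(2*Q)) = (-41 + z)/(2*Q))
N = 209162/918665 (N = ((½)*(-41 - 63)/(-55) + 3802)/(4989 + 11714) = ((½)*(-1/55)*(-104) + 3802)/16703 = (52/55 + 3802)*(1/16703) = (209162/55)*(1/16703) = 209162/918665 ≈ 0.22768)
L = 81628/12925 (L = 4*(-20407/(-12925)) = 4*(-20407*(-1/12925)) = 4*(20407/12925) = 81628/12925 ≈ 6.3155)
√(N + L) + f(205) = √(209162/918665 + 81628/12925) - 195 = √(1412585554/215886275) - 195 = √12198313334874854/43177255 - 195 = -195 + √12198313334874854/43177255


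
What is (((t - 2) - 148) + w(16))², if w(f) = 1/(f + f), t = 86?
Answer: 4190209/1024 ≈ 4092.0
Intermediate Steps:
w(f) = 1/(2*f)
(((t - 2) - 148) + w(16))² = (((86 - 2) - 148) + (½)/16)² = ((84 - 148) + (½)*(1/16))² = (-64 + 1/32)² = (-2047/32)² = 4190209/1024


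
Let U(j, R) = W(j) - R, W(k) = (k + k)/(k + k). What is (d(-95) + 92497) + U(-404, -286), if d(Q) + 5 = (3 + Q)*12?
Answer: 91675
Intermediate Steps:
W(k) = 1 (W(k) = (2*k)/((2*k)) = (2*k)*(1/(2*k)) = 1)
d(Q) = 31 + 12*Q (d(Q) = -5 + (3 + Q)*12 = -5 + (36 + 12*Q) = 31 + 12*Q)
U(j, R) = 1 - R
(d(-95) + 92497) + U(-404, -286) = ((31 + 12*(-95)) + 92497) + (1 - 1*(-286)) = ((31 - 1140) + 92497) + (1 + 286) = (-1109 + 92497) + 287 = 91388 + 287 = 91675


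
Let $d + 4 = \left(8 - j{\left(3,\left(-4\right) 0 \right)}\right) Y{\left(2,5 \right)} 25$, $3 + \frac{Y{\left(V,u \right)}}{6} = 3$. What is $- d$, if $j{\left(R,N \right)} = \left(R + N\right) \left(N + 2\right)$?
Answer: $4$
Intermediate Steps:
$j{\left(R,N \right)} = \left(2 + N\right) \left(N + R\right)$ ($j{\left(R,N \right)} = \left(N + R\right) \left(2 + N\right) = \left(2 + N\right) \left(N + R\right)$)
$Y{\left(V,u \right)} = 0$ ($Y{\left(V,u \right)} = -18 + 6 \cdot 3 = -18 + 18 = 0$)
$d = -4$ ($d = -4 + \left(8 - \left(\left(\left(-4\right) 0\right)^{2} + 2 \left(\left(-4\right) 0\right) + 2 \cdot 3 + \left(-4\right) 0 \cdot 3\right)\right) 0 \cdot 25 = -4 + \left(8 - \left(0^{2} + 2 \cdot 0 + 6 + 0 \cdot 3\right)\right) 0 \cdot 25 = -4 + \left(8 - \left(0 + 0 + 6 + 0\right)\right) 0 \cdot 25 = -4 + \left(8 - 6\right) 0 \cdot 25 = -4 + 2 \cdot 0 \cdot 25 = -4 + 0 \cdot 25 = -4 + 0 = -4$)
$- d = \left(-1\right) \left(-4\right) = 4$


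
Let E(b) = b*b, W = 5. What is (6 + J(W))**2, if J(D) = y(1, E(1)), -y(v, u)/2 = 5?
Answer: 16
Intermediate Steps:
E(b) = b**2
y(v, u) = -10 (y(v, u) = -2*5 = -10)
J(D) = -10
(6 + J(W))**2 = (6 - 10)**2 = (-4)**2 = 16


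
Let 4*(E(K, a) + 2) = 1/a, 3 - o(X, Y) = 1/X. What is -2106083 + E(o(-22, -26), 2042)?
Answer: -17202502279/8168 ≈ -2.1061e+6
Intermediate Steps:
o(X, Y) = 3 - 1/X
E(K, a) = -2 + 1/(4*a)
-2106083 + E(o(-22, -26), 2042) = -2106083 + (-2 + (¼)/2042) = -2106083 + (-2 + (¼)*(1/2042)) = -2106083 + (-2 + 1/8168) = -2106083 - 16335/8168 = -17202502279/8168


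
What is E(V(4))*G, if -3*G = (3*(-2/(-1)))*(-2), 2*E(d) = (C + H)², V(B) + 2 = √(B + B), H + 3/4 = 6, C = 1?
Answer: 625/8 ≈ 78.125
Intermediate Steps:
H = 21/4 (H = -¾ + 6 = 21/4 ≈ 5.2500)
V(B) = -2 + √2*√B (V(B) = -2 + √(B + B) = -2 + √(2*B) = -2 + √2*√B)
E(d) = 625/32 (E(d) = (1 + 21/4)²/2 = (25/4)²/2 = (½)*(625/16) = 625/32)
G = 4 (G = -3*(-2/(-1))*(-2)/3 = -3*(-2*(-1))*(-2)/3 = -3*2*(-2)/3 = -2*(-2) = -⅓*(-12) = 4)
E(V(4))*G = (625/32)*4 = 625/8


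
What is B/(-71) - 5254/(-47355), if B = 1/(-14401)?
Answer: 5372109989/48419114205 ≈ 0.11095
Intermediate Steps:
B = -1/14401 ≈ -6.9440e-5
B/(-71) - 5254/(-47355) = -1/14401/(-71) - 5254/(-47355) = -1/14401*(-1/71) - 5254*(-1/47355) = 1/1022471 + 5254/47355 = 5372109989/48419114205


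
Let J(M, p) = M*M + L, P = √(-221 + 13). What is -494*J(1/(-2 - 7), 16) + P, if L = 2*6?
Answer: -480662/81 + 4*I*√13 ≈ -5934.1 + 14.422*I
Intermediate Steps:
L = 12
P = 4*I*√13 (P = √(-208) = 4*I*√13 ≈ 14.422*I)
J(M, p) = 12 + M² (J(M, p) = M*M + 12 = M² + 12 = 12 + M²)
-494*J(1/(-2 - 7), 16) + P = -494*(12 + (1/(-2 - 7))²) + 4*I*√13 = -494*(12 + (1/(-9))²) + 4*I*√13 = -494*(12 + (-⅑)²) + 4*I*√13 = -494*(12 + 1/81) + 4*I*√13 = -494*973/81 + 4*I*√13 = -480662/81 + 4*I*√13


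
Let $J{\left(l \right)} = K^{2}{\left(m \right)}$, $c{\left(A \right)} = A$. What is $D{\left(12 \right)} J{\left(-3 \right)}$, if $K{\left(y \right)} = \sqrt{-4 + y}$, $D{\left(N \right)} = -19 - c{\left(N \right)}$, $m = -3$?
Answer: $217$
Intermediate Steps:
$D{\left(N \right)} = -19 - N$
$J{\left(l \right)} = -7$ ($J{\left(l \right)} = \left(\sqrt{-4 - 3}\right)^{2} = \left(\sqrt{-7}\right)^{2} = \left(i \sqrt{7}\right)^{2} = -7$)
$D{\left(12 \right)} J{\left(-3 \right)} = \left(-19 - 12\right) \left(-7\right) = \left(-31\right) \left(-7\right) = 217$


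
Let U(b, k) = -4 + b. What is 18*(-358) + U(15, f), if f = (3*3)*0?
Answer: -6433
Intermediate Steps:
f = 0 (f = 9*0 = 0)
18*(-358) + U(15, f) = 18*(-358) + (-4 + 15) = -6444 + 11 = -6433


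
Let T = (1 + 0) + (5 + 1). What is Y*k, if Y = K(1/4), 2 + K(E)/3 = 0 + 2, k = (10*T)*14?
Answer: 0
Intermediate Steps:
T = 7 (T = 1 + 6 = 7)
k = 980 (k = (10*7)*14 = 70*14 = 980)
K(E) = 0 (K(E) = -6 + 3*(0 + 2) = -6 + 3*2 = -6 + 6 = 0)
Y = 0
Y*k = 0*980 = 0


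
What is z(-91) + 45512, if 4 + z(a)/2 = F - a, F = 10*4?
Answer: 45766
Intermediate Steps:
F = 40
z(a) = 72 - 2*a (z(a) = -8 + 2*(40 - a) = -8 + (80 - 2*a) = 72 - 2*a)
z(-91) + 45512 = (72 - 2*(-91)) + 45512 = (72 + 182) + 45512 = 254 + 45512 = 45766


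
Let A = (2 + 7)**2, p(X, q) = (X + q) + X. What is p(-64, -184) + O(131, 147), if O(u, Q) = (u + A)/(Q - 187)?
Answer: -3173/10 ≈ -317.30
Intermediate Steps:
p(X, q) = q + 2*X
A = 81 (A = 9**2 = 81)
O(u, Q) = (81 + u)/(-187 + Q) (O(u, Q) = (u + 81)/(Q - 187) = (81 + u)/(-187 + Q))
p(-64, -184) + O(131, 147) = (-184 + 2*(-64)) + (81 + 131)/(-187 + 147) = (-184 - 128) + 212/(-40) = -312 - 1/40*212 = -312 - 53/10 = -3173/10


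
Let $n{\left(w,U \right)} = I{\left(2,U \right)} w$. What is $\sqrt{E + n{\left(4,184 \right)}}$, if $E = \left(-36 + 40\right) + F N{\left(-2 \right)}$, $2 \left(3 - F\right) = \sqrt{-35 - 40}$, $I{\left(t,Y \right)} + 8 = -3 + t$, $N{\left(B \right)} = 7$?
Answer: $\frac{\sqrt{-44 - 70 i \sqrt{3}}}{2} \approx 3.2592 - 4.65 i$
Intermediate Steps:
$I{\left(t,Y \right)} = -11 + t$ ($I{\left(t,Y \right)} = -8 + \left(-3 + t\right) = -11 + t$)
$F = 3 - \frac{5 i \sqrt{3}}{2}$ ($F = 3 - \frac{\sqrt{-35 - 40}}{2} = 3 - \frac{\sqrt{-75}}{2} = 3 - \frac{5 i \sqrt{3}}{2} \approx 3.0 - 4.3301 i$)
$n{\left(w,U \right)} = - 9 w$ ($n{\left(w,U \right)} = \left(-11 + 2\right) w = - 9 w$)
$E = 25 - \frac{35 i \sqrt{3}}{2}$ ($E = \left(-36 + 40\right) + \left(3 - \frac{5 i \sqrt{3}}{2}\right) 7 = 4 + \left(21 - \frac{35 i \sqrt{3}}{2}\right) = 25 - \frac{35 i \sqrt{3}}{2} \approx 25.0 - 30.311 i$)
$\sqrt{E + n{\left(4,184 \right)}} = \sqrt{\left(25 - \frac{35 i \sqrt{3}}{2}\right) - 36} = \sqrt{-11 - \frac{35 i \sqrt{3}}{2}}$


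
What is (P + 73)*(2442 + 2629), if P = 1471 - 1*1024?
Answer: 2636920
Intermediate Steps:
P = 447 (P = 1471 - 1024 = 447)
(P + 73)*(2442 + 2629) = (447 + 73)*(2442 + 2629) = 520*5071 = 2636920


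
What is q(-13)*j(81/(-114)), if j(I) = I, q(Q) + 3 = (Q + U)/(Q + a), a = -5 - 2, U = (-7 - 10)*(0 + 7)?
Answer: -243/95 ≈ -2.5579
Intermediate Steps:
U = -119 (U = -17*7 = -119)
a = -7
q(Q) = -3 + (-119 + Q)/(-7 + Q) (q(Q) = -3 + (Q - 119)/(Q - 7) = -3 + (-119 + Q)/(-7 + Q))
q(-13)*j(81/(-114)) = (2*(-49 - 1*(-13))/(-7 - 13))*(81/(-114)) = (2*(-49 + 13)/(-20))*(81*(-1/114)) = (2*(-1/20)*(-36))*(-27/38) = (18/5)*(-27/38) = -243/95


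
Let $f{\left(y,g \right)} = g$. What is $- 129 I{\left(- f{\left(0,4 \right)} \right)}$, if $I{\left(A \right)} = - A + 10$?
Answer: $-1806$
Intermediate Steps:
$I{\left(A \right)} = 10 - A$
$- 129 I{\left(- f{\left(0,4 \right)} \right)} = - 129 \left(10 - \left(-1\right) 4\right) = - 129 \left(10 - -4\right) = - 129 \left(10 + 4\right) = \left(-129\right) 14 = -1806$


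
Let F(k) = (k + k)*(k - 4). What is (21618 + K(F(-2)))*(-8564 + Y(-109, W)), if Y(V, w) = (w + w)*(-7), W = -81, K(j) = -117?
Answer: -159752430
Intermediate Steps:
F(k) = 2*k*(-4 + k) (F(k) = (2*k)*(-4 + k) = 2*k*(-4 + k))
Y(V, w) = -14*w (Y(V, w) = (2*w)*(-7) = -14*w)
(21618 + K(F(-2)))*(-8564 + Y(-109, W)) = (21618 - 117)*(-8564 - 14*(-81)) = 21501*(-8564 + 1134) = 21501*(-7430) = -159752430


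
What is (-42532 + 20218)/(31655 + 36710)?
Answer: -22314/68365 ≈ -0.32640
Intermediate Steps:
(-42532 + 20218)/(31655 + 36710) = -22314/68365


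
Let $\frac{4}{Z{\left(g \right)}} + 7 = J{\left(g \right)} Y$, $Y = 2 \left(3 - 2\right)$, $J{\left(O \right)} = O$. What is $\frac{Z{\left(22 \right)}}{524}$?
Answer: $\frac{1}{4847} \approx 0.00020631$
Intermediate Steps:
$Y = 2$ ($Y = 2 \cdot 1 = 2$)
$Z{\left(g \right)} = \frac{4}{-7 + 2 g}$ ($Z{\left(g \right)} = \frac{4}{-7 + g 2} = \frac{4}{-7 + 2 g}$)
$\frac{Z{\left(22 \right)}}{524} = \frac{4 \frac{1}{-7 + 2 \cdot 22}}{524} = \frac{4}{-7 + 44} \cdot \frac{1}{524} = \frac{4}{37} \cdot \frac{1}{524} = \frac{1}{4847}$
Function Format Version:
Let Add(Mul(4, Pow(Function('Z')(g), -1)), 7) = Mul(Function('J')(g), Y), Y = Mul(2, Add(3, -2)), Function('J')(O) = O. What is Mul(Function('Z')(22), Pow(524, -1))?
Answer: Rational(1, 4847) ≈ 0.00020631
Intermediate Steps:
Y = 2 (Y = Mul(2, 1) = 2)
Function('Z')(g) = Mul(4, Pow(Add(-7, Mul(2, g)), -1)) (Function('Z')(g) = Mul(4, Pow(Add(-7, Mul(g, 2)), -1)) = Mul(4, Pow(Add(-7, Mul(2, g)), -1)))
Mul(Function('Z')(22), Pow(524, -1)) = Mul(Mul(4, Pow(Add(-7, Mul(2, 22)), -1)), Pow(524, -1)) = Mul(Mul(4, Pow(Add(-7, 44), -1)), Rational(1, 524)) = Mul(Mul(4, Pow(37, -1)), Rational(1, 524)) = Mul(Mul(4, Rational(1, 37)), Rational(1, 524)) = Mul(Rational(4, 37), Rational(1, 524)) = Rational(1, 4847)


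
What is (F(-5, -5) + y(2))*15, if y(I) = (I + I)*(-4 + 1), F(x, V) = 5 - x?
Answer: -30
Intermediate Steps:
y(I) = -6*I (y(I) = (2*I)*(-3) = -6*I)
(F(-5, -5) + y(2))*15 = ((5 - 1*(-5)) - 6*2)*15 = ((5 + 5) - 12)*15 = (10 - 12)*15 = -2*15 = -30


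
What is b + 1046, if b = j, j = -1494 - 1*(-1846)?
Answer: 1398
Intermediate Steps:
j = 352 (j = -1494 + 1846 = 352)
b = 352
b + 1046 = 352 + 1046 = 1398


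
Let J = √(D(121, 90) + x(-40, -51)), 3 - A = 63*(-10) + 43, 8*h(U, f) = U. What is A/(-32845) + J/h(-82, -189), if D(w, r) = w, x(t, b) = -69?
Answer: -118/6569 - 8*√13/41 ≈ -0.72149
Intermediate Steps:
h(U, f) = U/8
A = 590 (A = 3 - (63*(-10) + 43) = 3 - (-630 + 43) = 3 - 1*(-587) = 3 + 587 = 590)
J = 2*√13 (J = √(121 - 69) = √52 = 2*√13 ≈ 7.2111)
A/(-32845) + J/h(-82, -189) = 590/(-32845) + (2*√13)/(((⅛)*(-82))) = 590*(-1/32845) + (2*√13)/(-41/4) = -118/6569 + (2*√13)*(-4/41) = -118/6569 - 8*√13/41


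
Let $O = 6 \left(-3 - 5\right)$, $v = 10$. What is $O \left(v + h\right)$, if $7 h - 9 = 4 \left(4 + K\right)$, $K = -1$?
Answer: $-624$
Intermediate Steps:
$h = 3$ ($h = \frac{9}{7} + \frac{4 \left(4 - 1\right)}{7} = \frac{9}{7} + \frac{4 \cdot 3}{7} = \frac{9}{7} + \frac{1}{7} \cdot 12 = \frac{9}{7} + \frac{12}{7} = 3$)
$O = -48$ ($O = 6 \left(-8\right) = -48$)
$O \left(v + h\right) = - 48 \left(10 + 3\right) = \left(-48\right) 13 = -624$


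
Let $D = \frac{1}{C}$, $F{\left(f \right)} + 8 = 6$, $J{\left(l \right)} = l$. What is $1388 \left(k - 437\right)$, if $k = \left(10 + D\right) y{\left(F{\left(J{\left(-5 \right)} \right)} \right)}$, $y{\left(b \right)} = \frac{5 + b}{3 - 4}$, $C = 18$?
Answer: $- \frac{1945282}{3} \approx -6.4843 \cdot 10^{5}$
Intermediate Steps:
$F{\left(f \right)} = -2$ ($F{\left(f \right)} = -8 + 6 = -2$)
$D = \frac{1}{18} \approx 0.055556$
$y{\left(b \right)} = -5 - b$ ($y{\left(b \right)} = \frac{5 + b}{-1} = \left(5 + b\right) \left(-1\right) = -5 - b$)
$k = - \frac{181}{6}$ ($k = \left(10 + \frac{1}{18}\right) \left(-5 - -2\right) = \frac{181 \left(-5 + 2\right)}{18} = \frac{181}{18} \left(-3\right) = - \frac{181}{6} \approx -30.167$)
$1388 \left(k - 437\right) = 1388 \left(- \frac{181}{6} - 437\right) = 1388 \left(- \frac{2803}{6}\right) = - \frac{1945282}{3}$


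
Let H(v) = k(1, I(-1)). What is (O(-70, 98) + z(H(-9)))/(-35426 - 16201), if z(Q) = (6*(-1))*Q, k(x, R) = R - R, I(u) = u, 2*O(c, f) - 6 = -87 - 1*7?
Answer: 44/51627 ≈ 0.00085227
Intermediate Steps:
O(c, f) = -44 (O(c, f) = 3 + (-87 - 1*7)/2 = 3 + (-87 - 7)/2 = 3 + (1/2)*(-94) = 3 - 47 = -44)
k(x, R) = 0
H(v) = 0
z(Q) = -6*Q
(O(-70, 98) + z(H(-9)))/(-35426 - 16201) = (-44 - 6*0)/(-35426 - 16201) = (-44 + 0)/(-51627) = -44*(-1/51627) = 44/51627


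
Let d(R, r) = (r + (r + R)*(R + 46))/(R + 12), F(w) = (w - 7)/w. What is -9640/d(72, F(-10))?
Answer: -8097600/86983 ≈ -93.094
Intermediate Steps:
F(w) = (-7 + w)/w
d(R, r) = (r + (46 + R)*(R + r))/(12 + R) (d(R, r) = (r + (R + r)*(46 + R))/(12 + R) = (r + (46 + R)*(R + r))/(12 + R))
-9640/d(72, F(-10)) = -9640*(12 + 72)/(72² + 46*72 + 47*((-7 - 10)/(-10)) + 72*((-7 - 10)/(-10))) = -9640*84/(5184 + 3312 + 47*(-⅒*(-17)) + 72*(-⅒*(-17))) = -9640*84/(5184 + 3312 + 47*(17/10) + 72*(17/10)) = -9640*84/(5184 + 3312 + 799/10 + 612/5) = -9640/((1/84)*(86983/10)) = -9640/86983/840 = -9640*840/86983 = -8097600/86983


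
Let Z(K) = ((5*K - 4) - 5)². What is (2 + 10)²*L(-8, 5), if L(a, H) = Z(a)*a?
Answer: -2765952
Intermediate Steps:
Z(K) = (-9 + 5*K)² (Z(K) = ((-4 + 5*K) - 5)² = (-9 + 5*K)²)
L(a, H) = a*(-9 + 5*a)² (L(a, H) = (-9 + 5*a)²*a = a*(-9 + 5*a)²)
(2 + 10)²*L(-8, 5) = (2 + 10)²*(-8*(-9 + 5*(-8))²) = 12²*(-8*(-9 - 40)²) = 144*(-8*(-49)²) = 144*(-8*2401) = 144*(-19208) = -2765952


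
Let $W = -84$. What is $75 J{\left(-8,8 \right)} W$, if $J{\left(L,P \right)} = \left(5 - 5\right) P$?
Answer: $0$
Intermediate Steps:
$J{\left(L,P \right)} = 0$ ($J{\left(L,P \right)} = 0 P = 0$)
$75 J{\left(-8,8 \right)} W = 75 \cdot 0 \left(-84\right) = 0 \left(-84\right) = 0$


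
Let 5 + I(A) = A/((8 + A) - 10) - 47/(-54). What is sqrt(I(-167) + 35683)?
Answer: sqrt(1953686334)/234 ≈ 188.89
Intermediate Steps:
I(A) = -223/54 + A/(-2 + A) (I(A) = -5 + (A/((8 + A) - 10) - 47/(-54)) = -5 + (A/(-2 + A) - 47*(-1/54)) = -5 + (A/(-2 + A) + 47/54) = -5 + (47/54 + A/(-2 + A)) = -223/54 + A/(-2 + A))
sqrt(I(-167) + 35683) = sqrt((446 - 169*(-167))/(54*(-2 - 167)) + 35683) = sqrt((1/54)*(446 + 28223)/(-169) + 35683) = sqrt((1/54)*(-1/169)*28669 + 35683) = sqrt(-28669/9126 + 35683) = sqrt(325614389/9126) = sqrt(1953686334)/234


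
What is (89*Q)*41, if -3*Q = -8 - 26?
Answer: 124066/3 ≈ 41355.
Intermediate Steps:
Q = 34/3 (Q = -(-8 - 26)/3 = -1/3*(-34) = 34/3 ≈ 11.333)
(89*Q)*41 = (89*(34/3))*41 = (3026/3)*41 = 124066/3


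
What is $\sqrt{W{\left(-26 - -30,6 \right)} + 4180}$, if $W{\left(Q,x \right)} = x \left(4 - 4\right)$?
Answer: $2 \sqrt{1045} \approx 64.653$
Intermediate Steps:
$W{\left(Q,x \right)} = 0$ ($W{\left(Q,x \right)} = x 0 = 0$)
$\sqrt{W{\left(-26 - -30,6 \right)} + 4180} = \sqrt{0 + 4180} = \sqrt{4180} = 2 \sqrt{1045}$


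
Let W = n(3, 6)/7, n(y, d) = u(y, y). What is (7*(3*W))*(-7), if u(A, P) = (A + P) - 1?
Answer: -105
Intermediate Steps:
u(A, P) = -1 + A + P
n(y, d) = -1 + 2*y (n(y, d) = -1 + y + y = -1 + 2*y)
W = 5/7 (W = (-1 + 2*3)/7 = (-1 + 6)*(1/7) = 5*(1/7) = 5/7 ≈ 0.71429)
(7*(3*W))*(-7) = (7*(3*(5/7)))*(-7) = (7*(15/7))*(-7) = 15*(-7) = -105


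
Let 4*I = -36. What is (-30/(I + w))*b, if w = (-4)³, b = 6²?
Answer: 1080/73 ≈ 14.795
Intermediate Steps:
b = 36
I = -9 (I = (¼)*(-36) = -9)
w = -64
(-30/(I + w))*b = (-30/(-9 - 64))*36 = (-30/(-73))*36 = -1/73*(-30)*36 = (30/73)*36 = 1080/73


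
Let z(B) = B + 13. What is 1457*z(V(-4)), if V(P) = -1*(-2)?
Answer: 21855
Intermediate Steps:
V(P) = 2
z(B) = 13 + B
1457*z(V(-4)) = 1457*(13 + 2) = 1457*15 = 21855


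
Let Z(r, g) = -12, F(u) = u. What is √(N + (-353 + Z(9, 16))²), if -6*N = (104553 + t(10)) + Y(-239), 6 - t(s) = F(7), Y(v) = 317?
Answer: √4166886/6 ≈ 340.22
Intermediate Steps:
t(s) = -1 (t(s) = 6 - 1*7 = 6 - 7 = -1)
N = -104869/6 (N = -((104553 - 1) + 317)/6 = -(104552 + 317)/6 = -⅙*104869 = -104869/6 ≈ -17478.)
√(N + (-353 + Z(9, 16))²) = √(-104869/6 + (-353 - 12)²) = √(-104869/6 + (-365)²) = √(-104869/6 + 133225) = √(694481/6) = √4166886/6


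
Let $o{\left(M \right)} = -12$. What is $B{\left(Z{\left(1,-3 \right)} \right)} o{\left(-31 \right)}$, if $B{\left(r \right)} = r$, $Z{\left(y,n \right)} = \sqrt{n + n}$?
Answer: $- 12 i \sqrt{6} \approx - 29.394 i$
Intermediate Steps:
$Z{\left(y,n \right)} = \sqrt{2} \sqrt{n}$ ($Z{\left(y,n \right)} = \sqrt{2 n} = \sqrt{2} \sqrt{n}$)
$B{\left(Z{\left(1,-3 \right)} \right)} o{\left(-31 \right)} = \sqrt{2} \sqrt{-3} \left(-12\right) = \sqrt{2} i \sqrt{3} \left(-12\right) = i \sqrt{6} \left(-12\right) = - 12 i \sqrt{6}$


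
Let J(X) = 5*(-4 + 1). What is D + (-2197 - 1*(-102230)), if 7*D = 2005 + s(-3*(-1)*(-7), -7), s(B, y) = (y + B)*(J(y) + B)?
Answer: 703244/7 ≈ 1.0046e+5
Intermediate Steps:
J(X) = -15 (J(X) = 5*(-3) = -15)
s(B, y) = (-15 + B)*(B + y) (s(B, y) = (y + B)*(-15 + B) = (B + y)*(-15 + B) = (-15 + B)*(B + y))
D = 3013/7 (D = (2005 + ((-3*(-1)*(-7))² - 15*(-3*(-1))*(-7) - 15*(-7) + (-3*(-1)*(-7))*(-7)))/7 = (2005 + ((3*(-7))² - 45*(-7) + 105 + (3*(-7))*(-7)))/7 = (2005 + ((-21)² - 15*(-21) + 105 - 21*(-7)))/7 = (2005 + (441 + 315 + 105 + 147))/7 = (2005 + 1008)/7 = (⅐)*3013 = 3013/7 ≈ 430.43)
D + (-2197 - 1*(-102230)) = 3013/7 + (-2197 - 1*(-102230)) = 3013/7 + (-2197 + 102230) = 3013/7 + 100033 = 703244/7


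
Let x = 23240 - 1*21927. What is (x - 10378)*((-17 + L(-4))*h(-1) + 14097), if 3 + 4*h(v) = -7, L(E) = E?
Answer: -256530435/2 ≈ -1.2827e+8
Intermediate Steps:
h(v) = -5/2 (h(v) = -¾ + (¼)*(-7) = -¾ - 7/4 = -5/2)
x = 1313 (x = 23240 - 21927 = 1313)
(x - 10378)*((-17 + L(-4))*h(-1) + 14097) = (1313 - 10378)*((-17 - 4)*(-5/2) + 14097) = -9065*(-21*(-5/2) + 14097) = -9065*(105/2 + 14097) = -9065*28299/2 = -256530435/2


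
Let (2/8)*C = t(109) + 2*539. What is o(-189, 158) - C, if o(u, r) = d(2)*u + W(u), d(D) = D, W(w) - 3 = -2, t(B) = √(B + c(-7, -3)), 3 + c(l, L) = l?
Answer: -4689 - 12*√11 ≈ -4728.8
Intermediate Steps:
c(l, L) = -3 + l
t(B) = √(-10 + B) (t(B) = √(B + (-3 - 7)) = √(B - 10) = √(-10 + B))
W(w) = 1 (W(w) = 3 - 2 = 1)
C = 4312 + 12*√11 (C = 4*(√(-10 + 109) + 2*539) = 4*(√99 + 1078) = 4*(3*√11 + 1078) = 4*(1078 + 3*√11) = 4312 + 12*√11 ≈ 4351.8)
o(u, r) = 1 + 2*u (o(u, r) = 2*u + 1 = 1 + 2*u)
o(-189, 158) - C = (1 + 2*(-189)) - (4312 + 12*√11) = (1 - 378) + (-4312 - 12*√11) = -377 + (-4312 - 12*√11) = -4689 - 12*√11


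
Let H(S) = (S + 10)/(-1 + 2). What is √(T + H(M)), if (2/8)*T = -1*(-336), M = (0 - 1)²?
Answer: √1355 ≈ 36.810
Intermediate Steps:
M = 1 (M = (-1)² = 1)
H(S) = 10 + S (H(S) = (10 + S)/1 = (10 + S)*1 = 10 + S)
T = 1344 (T = 4*(-1*(-336)) = 4*336 = 1344)
√(T + H(M)) = √(1344 + (10 + 1)) = √(1344 + 11) = √1355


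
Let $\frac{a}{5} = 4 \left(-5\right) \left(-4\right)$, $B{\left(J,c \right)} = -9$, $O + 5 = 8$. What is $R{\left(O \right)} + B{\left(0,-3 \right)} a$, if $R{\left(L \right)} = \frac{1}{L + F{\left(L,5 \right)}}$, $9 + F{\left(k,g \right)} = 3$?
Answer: $- \frac{10801}{3} \approx -3600.3$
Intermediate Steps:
$O = 3$ ($O = -5 + 8 = 3$)
$F{\left(k,g \right)} = -6$ ($F{\left(k,g \right)} = -9 + 3 = -6$)
$a = 400$ ($a = 5 \cdot 4 \left(-5\right) \left(-4\right) = 5 \left(\left(-20\right) \left(-4\right)\right) = 5 \cdot 80 = 400$)
$R{\left(L \right)} = \frac{1}{-6 + L}$ ($R{\left(L \right)} = \frac{1}{L - 6} = \frac{1}{-6 + L}$)
$R{\left(O \right)} + B{\left(0,-3 \right)} a = \frac{1}{-6 + 3} - 3600 = \frac{1}{-3} - 3600 = - \frac{1}{3} - 3600 = - \frac{10801}{3}$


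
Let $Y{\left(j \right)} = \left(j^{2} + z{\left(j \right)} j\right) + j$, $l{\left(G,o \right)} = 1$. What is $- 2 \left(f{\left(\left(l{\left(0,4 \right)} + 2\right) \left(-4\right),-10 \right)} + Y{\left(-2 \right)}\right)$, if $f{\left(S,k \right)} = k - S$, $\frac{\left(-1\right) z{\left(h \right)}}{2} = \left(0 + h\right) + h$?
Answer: $24$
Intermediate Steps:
$z{\left(h \right)} = - 4 h$ ($z{\left(h \right)} = - 2 \left(\left(0 + h\right) + h\right) = - 2 \left(h + h\right) = - 2 \cdot 2 h = - 4 h$)
$Y{\left(j \right)} = j - 3 j^{2}$ ($Y{\left(j \right)} = \left(j^{2} + - 4 j j\right) + j = \left(j^{2} - 4 j^{2}\right) + j = - 3 j^{2} + j = j - 3 j^{2}$)
$- 2 \left(f{\left(\left(l{\left(0,4 \right)} + 2\right) \left(-4\right),-10 \right)} + Y{\left(-2 \right)}\right) = - 2 \left(\left(-10 - \left(1 + 2\right) \left(-4\right)\right) - 2 \left(1 - -6\right)\right) = - 2 \left(\left(-10 - 3 \left(-4\right)\right) - 2 \left(1 + 6\right)\right) = - 2 \left(\left(-10 - -12\right) - 14\right) = - 2 \left(\left(-10 + 12\right) - 14\right) = - 2 \left(2 - 14\right) = \left(-2\right) \left(-12\right) = 24$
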